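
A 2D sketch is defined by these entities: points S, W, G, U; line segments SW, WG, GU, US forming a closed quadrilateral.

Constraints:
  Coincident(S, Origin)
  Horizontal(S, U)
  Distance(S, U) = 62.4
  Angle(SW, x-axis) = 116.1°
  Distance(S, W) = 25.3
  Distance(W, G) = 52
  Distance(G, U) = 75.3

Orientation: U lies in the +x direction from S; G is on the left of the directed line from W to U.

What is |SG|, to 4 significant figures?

66.77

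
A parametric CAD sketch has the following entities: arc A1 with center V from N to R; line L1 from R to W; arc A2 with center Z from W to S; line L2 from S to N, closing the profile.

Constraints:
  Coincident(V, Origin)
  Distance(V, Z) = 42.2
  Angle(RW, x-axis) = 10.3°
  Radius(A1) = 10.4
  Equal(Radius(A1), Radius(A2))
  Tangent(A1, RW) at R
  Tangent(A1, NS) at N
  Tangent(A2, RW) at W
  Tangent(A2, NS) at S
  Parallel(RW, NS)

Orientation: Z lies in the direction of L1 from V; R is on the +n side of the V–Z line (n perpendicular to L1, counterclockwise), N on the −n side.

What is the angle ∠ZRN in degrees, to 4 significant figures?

76.16°

The slot axis is L1's direction at 10.3°, so u = (cos 10.3°, sin 10.3°) = (0.9839, 0.1788) and n = (−sin 10.3°, cos 10.3°) = (-0.1788, 0.9839). V is at the origin and Z lies 42.2 along u from V, so Z = 42.2·u = (41.52, 7.545). Tangency of A1 to both parallel lines with radius 10.4 puts R and N at V ± 10.4·n: R = (-1.860, 10.23), N = (1.860, -10.23). Then cos ∠ZRN = RZ·RN / (|RZ||RN|), giving 76.16°.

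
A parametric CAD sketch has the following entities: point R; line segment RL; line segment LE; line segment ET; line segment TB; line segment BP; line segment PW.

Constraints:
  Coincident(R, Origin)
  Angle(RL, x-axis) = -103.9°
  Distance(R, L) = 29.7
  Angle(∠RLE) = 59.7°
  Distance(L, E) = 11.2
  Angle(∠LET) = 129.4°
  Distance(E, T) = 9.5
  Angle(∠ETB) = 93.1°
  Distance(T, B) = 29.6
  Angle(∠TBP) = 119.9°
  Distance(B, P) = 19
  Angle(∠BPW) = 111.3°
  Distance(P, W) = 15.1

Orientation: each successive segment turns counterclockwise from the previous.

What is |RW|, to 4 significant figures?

43.13

∠TBP = 119.9° gives BP at -146.0° from the x-axis; with |BP| = 19.0, P = (-35.01, -14.53). ∠BPW = 111.3° gives PW at -77.30° from the x-axis; with |PW| = 15.1, W = (-31.69, -29.26). Then |RW| = |W − R| = 43.13.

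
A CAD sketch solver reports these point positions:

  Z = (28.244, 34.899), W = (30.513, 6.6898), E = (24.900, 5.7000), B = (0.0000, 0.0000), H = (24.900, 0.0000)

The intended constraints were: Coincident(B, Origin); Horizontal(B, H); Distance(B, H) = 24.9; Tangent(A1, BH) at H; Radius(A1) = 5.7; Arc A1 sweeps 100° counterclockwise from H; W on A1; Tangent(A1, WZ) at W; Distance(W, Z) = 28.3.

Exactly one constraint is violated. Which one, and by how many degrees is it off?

Tangent(A1, WZ) at W — off by 5.40°.

B = (0.00, 0.00) ✓; B.y = 0.00, H.y = 0.00 ✓; |BH| = 24.90 ✓; ∠(EH, HB) = 90.00° ✓; |EH| = 5.700 ✓; bearing(E→W) − bearing(E→H) = 100.0° ✓; |EW| = 5.700 ✓; ∠(EW, WZ) = 95.40° ✗; |WZ| = 28.30 ✓.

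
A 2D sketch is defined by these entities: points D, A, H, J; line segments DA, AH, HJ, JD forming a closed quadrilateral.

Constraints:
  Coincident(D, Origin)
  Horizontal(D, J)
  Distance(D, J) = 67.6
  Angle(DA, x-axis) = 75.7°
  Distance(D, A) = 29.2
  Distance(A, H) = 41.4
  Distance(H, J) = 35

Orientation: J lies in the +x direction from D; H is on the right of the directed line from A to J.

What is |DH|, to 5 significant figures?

33.122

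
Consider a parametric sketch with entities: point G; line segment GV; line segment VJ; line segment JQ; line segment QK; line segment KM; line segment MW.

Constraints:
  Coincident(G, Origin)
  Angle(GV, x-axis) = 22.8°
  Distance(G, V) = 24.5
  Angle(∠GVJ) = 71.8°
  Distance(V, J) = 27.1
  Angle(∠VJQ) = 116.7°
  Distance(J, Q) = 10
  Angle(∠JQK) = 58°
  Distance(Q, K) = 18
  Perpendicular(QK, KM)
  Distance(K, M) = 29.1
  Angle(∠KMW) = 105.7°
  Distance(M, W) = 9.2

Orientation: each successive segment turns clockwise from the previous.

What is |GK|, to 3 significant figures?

17.1

∠VJQ = 116.7° gives JQ at -149° from the x-axis; with |JQ| = 10.0, Q = (16.2, -22.7). ∠JQK = 58.0° gives QK at 89.3° from the x-axis; with |QK| = 18.0, K = (16.4, -4.72). Then |GK| = |K − G| = 17.1.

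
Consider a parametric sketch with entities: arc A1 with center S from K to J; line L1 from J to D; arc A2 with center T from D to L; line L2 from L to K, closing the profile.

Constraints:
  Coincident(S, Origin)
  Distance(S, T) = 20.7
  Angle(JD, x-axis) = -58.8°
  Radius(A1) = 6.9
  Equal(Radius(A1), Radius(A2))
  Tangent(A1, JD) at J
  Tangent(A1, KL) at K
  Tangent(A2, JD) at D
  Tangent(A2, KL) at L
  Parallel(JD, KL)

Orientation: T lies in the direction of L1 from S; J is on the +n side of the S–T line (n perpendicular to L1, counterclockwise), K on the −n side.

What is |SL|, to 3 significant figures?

21.8

Tangency of A1 to both parallel lines with radius 6.9 puts J and K at S ± 6.9·n: J = (5.90, 3.57), K = (-5.90, -3.57). Equal radii place D and L the same way about T: D = T + 6.9·n = (16.6, -14.1), L = T − 6.9·n = (4.82, -21.3). Then |SL| = |L − S| = 21.8.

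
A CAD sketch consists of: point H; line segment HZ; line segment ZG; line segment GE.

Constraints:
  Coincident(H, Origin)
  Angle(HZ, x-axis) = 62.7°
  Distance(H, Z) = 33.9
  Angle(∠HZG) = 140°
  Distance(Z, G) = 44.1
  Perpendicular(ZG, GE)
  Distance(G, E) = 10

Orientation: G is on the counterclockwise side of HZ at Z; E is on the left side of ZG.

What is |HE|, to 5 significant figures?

71.054

H is at the origin; HZ runs at 62.7° with length 33.9, so Z = 33.9·(cos 62.7°, sin 62.7°) = (15.548, 30.124). ∠HZG = 140.0°, so ZG runs at 62.7° + (180° − 140.0°) = 102.70° from the x-axis; with |ZG| = 44.1, G = Z + 44.1·(cos 102.70°, sin 102.70°) = (5.8530, 73.145). ZG is perpendicular to GE; with |GE| = 10.0 on the left of ZG, E = G + 10.0·(-0.97553, -0.21985) = (-3.9023, 70.947). Then |HE| = |E − H| = 71.054.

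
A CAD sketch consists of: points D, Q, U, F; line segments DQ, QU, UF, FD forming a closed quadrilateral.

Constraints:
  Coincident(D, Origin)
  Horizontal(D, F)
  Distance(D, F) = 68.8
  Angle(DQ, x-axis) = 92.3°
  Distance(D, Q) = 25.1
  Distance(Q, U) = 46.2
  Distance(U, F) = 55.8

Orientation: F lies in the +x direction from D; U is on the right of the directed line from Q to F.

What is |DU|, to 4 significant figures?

23.97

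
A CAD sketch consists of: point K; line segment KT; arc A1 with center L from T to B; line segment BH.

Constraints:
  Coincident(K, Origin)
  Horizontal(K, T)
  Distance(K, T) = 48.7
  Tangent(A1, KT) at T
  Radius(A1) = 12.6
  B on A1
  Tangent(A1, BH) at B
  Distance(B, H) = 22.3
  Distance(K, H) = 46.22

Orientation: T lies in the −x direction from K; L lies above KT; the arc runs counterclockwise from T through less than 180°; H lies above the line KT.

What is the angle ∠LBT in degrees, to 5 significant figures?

49.545°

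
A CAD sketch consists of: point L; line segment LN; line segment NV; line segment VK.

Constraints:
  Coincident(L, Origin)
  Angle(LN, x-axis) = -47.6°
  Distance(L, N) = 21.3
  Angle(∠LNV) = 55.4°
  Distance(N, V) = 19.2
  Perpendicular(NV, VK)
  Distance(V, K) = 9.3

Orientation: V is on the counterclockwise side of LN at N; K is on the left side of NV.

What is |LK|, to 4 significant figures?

10.87

∠LNV = 55.4°, so NV runs at -47.6° + (180° − 55.4°) = 77.00° from the x-axis; with |NV| = 19.2, V = N + 19.2·(cos 77.00°, sin 77.00°) = (18.68, 2.979). The perpendicularity gives VK at right angles to NV; with |VK| = 9.3 on the left of NV, K = V + 9.3·(-0.9744, 0.2250) = (9.620, 5.071). Then |LK| = |K − L| = 10.87.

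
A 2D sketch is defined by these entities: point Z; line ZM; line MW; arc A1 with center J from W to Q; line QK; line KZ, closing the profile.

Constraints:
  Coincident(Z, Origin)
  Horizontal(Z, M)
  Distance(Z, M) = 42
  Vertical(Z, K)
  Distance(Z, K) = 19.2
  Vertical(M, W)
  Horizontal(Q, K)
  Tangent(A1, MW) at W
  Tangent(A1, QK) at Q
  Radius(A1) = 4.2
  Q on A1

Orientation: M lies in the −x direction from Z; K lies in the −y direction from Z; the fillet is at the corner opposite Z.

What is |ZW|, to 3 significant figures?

44.6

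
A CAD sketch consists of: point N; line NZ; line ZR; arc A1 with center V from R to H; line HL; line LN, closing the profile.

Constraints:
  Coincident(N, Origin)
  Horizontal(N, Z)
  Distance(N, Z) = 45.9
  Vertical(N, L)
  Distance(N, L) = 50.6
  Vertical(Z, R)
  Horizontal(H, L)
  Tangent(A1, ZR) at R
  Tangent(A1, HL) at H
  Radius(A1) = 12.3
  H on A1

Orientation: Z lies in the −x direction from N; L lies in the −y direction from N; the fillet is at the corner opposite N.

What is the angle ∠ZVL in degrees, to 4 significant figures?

127.9°

N is at the origin; NZ is horizontal with |NZ| = 45.9 and Z on the −x side, so Z = (-45.90, 0.000). NL is vertical with |NL| = 50.6 and L on the −y side, so L = (0.000, -50.60). The virtual corner opposite N is at (-45.90, -50.60). A1 meets ZR tangentially, so VR is at right angles to ZR and the tangent condition forces VH to be normal to HL, with radius 12.3, so the center V sits 12.3 in from both sides at V = (-33.60, -38.30). Then cos ∠ZVL = VZ·VL / (|VZ||VL|), giving 127.9°.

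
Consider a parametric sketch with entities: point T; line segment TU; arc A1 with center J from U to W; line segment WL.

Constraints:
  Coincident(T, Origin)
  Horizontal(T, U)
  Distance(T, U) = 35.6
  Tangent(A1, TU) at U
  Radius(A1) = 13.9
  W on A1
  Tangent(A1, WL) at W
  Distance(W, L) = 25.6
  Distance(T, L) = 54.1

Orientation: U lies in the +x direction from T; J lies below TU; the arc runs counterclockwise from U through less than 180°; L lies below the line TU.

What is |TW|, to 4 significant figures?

29.96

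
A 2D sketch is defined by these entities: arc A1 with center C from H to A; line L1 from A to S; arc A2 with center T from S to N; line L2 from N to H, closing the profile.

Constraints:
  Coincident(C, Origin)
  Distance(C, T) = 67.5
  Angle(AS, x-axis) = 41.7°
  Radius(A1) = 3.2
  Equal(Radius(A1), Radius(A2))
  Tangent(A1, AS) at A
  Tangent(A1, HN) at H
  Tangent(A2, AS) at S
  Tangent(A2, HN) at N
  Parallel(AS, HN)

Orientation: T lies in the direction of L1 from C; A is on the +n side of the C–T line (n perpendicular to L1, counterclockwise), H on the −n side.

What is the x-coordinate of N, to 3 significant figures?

52.5

Tangency of A1 to both parallel lines with radius 3.2 puts A and H at C ± 3.2·n: A = (-2.13, 2.39), H = (2.13, -2.39). Equal radii place S and N the same way about T: S = T + 3.2·n = (48.3, 47.3), N = T − 3.2·n = (52.5, 42.5). So N.x = 52.5.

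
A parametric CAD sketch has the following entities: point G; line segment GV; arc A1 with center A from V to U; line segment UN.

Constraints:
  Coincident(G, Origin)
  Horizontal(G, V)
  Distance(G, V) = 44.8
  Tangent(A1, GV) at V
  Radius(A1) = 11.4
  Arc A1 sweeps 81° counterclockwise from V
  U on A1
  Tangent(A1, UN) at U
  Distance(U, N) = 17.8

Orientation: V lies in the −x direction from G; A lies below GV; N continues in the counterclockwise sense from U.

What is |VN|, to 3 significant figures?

30.6

On A1, V sits at bearing 90° from A; an 81° counterclockwise sweep puts U at bearing 171°, so U = A + 11.4·(cos 171°, sin 171°) = (-56.1, -9.62). Tangency of A1 to UN means the radius AU is perpendicular to UN, so UN runs along (−sin 171°, cos 171°); with |UN| = 17.8, N = (-58.8, -27.2). Then |VN| = |N − V| = 30.6.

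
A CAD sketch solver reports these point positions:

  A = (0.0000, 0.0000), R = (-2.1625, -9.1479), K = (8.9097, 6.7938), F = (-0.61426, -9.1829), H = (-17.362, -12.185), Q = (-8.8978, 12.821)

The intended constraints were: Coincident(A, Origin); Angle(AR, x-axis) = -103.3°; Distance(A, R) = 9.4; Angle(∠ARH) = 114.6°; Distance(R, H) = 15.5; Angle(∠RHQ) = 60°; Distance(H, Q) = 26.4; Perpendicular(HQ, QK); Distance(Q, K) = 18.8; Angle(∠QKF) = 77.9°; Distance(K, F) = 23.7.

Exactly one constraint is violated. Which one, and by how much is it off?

Distance(K, F) = 23.7 — off by 5.10.

A = (0.00, 0.00) ✓; AR at -103.3° ✓; |AR| = 9.400 ✓; ∠ARH = 114.6° ✓; |RH| = 15.50 ✓; ∠RHQ = 60.00° ✓; |HQ| = 26.40 ✓; ∠(HQ, QK) = 90.00° ✓; |QK| = 18.80 ✓; ∠QKF = 77.90° ✓; |KF| = 18.60 ✗.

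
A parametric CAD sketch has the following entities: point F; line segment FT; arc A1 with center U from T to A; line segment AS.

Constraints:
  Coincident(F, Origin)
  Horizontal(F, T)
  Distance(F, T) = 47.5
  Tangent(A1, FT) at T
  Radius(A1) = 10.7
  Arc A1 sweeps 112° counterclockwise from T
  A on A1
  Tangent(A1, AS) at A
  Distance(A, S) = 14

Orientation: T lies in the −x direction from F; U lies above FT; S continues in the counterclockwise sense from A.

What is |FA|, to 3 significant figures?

40.4

F is at the origin; F and T share the same y with |FT| = 47.5 and T on the −x side, so T = (-47.5, 0.00). Since A1 is tangent to FT there, UT ⟂ FT, so U = T + (0, 10.7) = (-47.5, 10.7). On A1, T sits at bearing -90° from U; a 112° counterclockwise sweep puts A at bearing 22°, so A = U + 10.7·(cos 22°, sin 22°) = (-37.6, 14.7). Then |FA| = |A − F| = 40.4.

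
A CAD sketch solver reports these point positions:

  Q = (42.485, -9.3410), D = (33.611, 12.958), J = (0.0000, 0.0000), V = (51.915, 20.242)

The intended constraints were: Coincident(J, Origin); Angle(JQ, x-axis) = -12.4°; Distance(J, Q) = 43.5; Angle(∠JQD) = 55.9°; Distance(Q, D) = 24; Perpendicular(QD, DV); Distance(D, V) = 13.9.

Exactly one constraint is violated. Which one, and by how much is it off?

Distance(D, V) = 13.9 — off by 5.80.

J = (0.00, 0.00) ✓; JQ at -12.40° ✓; |JQ| = 43.50 ✓; ∠JQD = 55.90° ✓; |QD| = 24.00 ✓; ∠(QD, DV) = 90.00° ✓; |DV| = 19.70 ✗.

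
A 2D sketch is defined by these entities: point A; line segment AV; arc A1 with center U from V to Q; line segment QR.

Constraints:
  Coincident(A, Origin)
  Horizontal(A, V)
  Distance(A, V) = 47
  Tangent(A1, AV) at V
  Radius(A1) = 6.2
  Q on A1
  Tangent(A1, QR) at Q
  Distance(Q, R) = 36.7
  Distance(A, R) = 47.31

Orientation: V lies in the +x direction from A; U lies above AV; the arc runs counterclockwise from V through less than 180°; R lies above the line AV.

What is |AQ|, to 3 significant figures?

52.7

Checks: |UV| = 6.200 ✓; |UQ| = 6.200 ✓; ∠(UQ, QR) = 90.00° ✓; |QR| = 36.70 ✓; |AR| = 47.31 ✓.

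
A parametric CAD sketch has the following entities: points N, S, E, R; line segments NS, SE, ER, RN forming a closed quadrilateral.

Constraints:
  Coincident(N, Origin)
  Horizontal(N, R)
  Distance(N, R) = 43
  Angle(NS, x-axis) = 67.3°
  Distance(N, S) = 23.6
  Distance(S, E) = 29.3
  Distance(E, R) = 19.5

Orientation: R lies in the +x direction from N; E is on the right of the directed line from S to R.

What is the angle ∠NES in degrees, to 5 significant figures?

51.339°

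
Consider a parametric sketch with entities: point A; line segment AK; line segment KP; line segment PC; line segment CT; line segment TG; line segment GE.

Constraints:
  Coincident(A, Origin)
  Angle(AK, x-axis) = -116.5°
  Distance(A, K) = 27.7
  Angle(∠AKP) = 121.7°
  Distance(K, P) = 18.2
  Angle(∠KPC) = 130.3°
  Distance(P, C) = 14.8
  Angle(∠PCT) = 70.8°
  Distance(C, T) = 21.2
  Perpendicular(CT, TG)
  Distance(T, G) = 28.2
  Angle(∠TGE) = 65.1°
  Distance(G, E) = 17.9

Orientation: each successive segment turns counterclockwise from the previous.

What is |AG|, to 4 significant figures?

33.35

∠PCT = 70.8° gives CT at 100.7° from the x-axis; with |CT| = 21.2, T = (7.932, -21.61). CT is perpendicular to TG, so TG runs at -169.3°; with |TG| = 28.2, G = (-19.78, -26.85). Then |AG| = |G − A| = 33.35.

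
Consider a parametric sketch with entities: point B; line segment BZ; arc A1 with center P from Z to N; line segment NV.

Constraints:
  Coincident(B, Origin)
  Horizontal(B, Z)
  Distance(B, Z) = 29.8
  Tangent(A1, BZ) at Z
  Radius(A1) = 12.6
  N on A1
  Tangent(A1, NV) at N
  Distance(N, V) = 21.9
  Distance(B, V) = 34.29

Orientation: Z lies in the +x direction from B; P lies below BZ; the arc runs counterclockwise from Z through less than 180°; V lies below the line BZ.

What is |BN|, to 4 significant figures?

20.18

Checks: |PN| = 12.60 ✓; ∠(PN, NV) = 90.00° ✓; |NV| = 21.90 ✓; |BV| = 34.29 ✓.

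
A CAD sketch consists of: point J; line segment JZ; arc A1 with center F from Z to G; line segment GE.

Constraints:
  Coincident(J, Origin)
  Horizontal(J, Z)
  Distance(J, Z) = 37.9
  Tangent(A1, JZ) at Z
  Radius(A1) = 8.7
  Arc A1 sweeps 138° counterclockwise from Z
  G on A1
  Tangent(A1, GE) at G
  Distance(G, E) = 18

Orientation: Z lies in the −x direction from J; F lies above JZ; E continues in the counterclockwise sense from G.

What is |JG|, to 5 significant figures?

35.483

Tangency of A1 to JZ means the radius FZ is perpendicular to JZ, so F = Z + (0, 8.7) = (-37.900, 8.7000). On A1, Z sits at bearing -90° from F; a 138° counterclockwise sweep puts G at bearing 48°, so G = F + 8.7·(cos 48°, sin 48°) = (-32.079, 15.165). Then |JG| = |G − J| = 35.483.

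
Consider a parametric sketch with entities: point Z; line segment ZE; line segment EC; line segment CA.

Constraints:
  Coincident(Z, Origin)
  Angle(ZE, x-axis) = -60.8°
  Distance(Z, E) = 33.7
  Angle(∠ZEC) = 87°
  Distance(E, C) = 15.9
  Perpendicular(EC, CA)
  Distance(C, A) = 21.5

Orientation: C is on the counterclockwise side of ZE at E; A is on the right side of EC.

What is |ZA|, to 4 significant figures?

56.94

Z is at the origin; ZE runs at -60.8° with length 33.7, so E = 33.7·(cos -60.8°, sin -60.8°) = (16.44, -29.42). ∠ZEC = 87.0°, so EC runs at -60.8° + (180° − 87.0°) = 32.20° from the x-axis; with |EC| = 15.9, C = E + 15.9·(cos 32.20°, sin 32.20°) = (29.90, -20.94). The perpendicularity gives CA at right angles to EC; with |CA| = 21.5 on the right of EC, A = C + 21.5·(0.5329, -0.8462) = (41.35, -39.14). Then |ZA| = |A − Z| = 56.94.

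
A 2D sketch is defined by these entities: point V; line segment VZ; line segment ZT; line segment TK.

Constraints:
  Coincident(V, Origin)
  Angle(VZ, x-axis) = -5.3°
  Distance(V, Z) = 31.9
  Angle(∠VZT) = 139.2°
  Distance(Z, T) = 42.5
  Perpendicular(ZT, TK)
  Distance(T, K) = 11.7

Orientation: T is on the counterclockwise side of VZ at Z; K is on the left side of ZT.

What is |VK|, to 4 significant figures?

67.27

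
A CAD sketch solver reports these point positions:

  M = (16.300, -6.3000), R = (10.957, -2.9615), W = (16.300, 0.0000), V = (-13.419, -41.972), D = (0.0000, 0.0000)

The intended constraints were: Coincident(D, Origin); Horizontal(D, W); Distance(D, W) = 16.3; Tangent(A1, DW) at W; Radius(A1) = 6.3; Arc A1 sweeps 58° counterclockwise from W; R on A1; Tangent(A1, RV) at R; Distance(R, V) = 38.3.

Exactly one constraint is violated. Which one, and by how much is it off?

Distance(R, V) = 38.3 — off by 7.70.

D = (0.00, 0.00) ✓; D.y = 0.00, W.y = 0.00 ✓; |DW| = 16.30 ✓; ∠(MW, WD) = 90.00° ✓; |MW| = 6.300 ✓; bearing(M→R) − bearing(M→W) = 58.00° ✓; |MR| = 6.300 ✓; ∠(MR, RV) = 90.00° ✓; |RV| = 46.00 ✗.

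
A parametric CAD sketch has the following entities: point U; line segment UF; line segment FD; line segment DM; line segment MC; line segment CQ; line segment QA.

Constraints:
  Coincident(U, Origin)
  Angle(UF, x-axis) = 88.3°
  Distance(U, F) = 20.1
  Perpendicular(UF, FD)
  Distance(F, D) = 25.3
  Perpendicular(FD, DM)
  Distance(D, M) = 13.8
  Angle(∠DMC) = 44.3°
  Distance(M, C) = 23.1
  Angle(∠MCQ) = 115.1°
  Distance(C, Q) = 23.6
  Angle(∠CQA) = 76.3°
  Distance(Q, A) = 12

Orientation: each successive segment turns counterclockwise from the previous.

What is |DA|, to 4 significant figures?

18.18

U is at the origin; UF runs at 88.3° with length 20.1, so F = (0.5963, 20.09). UF ⟂ FD, so FD runs at 178.3°; with |FD| = 25.3, D = (-24.69, 20.84). FD is perpendicular to DM, so DM runs at -91.70°; with |DM| = 13.8, M = (-25.10, 7.048). ∠DMC = 44.3° gives MC at 44.00° from the x-axis; with |MC| = 23.1, C = (-8.485, 23.09). ∠MCQ = 115.1° gives CQ at 108.9° from the x-axis; with |CQ| = 23.6, Q = (-16.13, 45.42). ∠CQA = 76.3° gives QA at -147.4° from the x-axis; with |QA| = 12.0, A = (-26.24, 38.96). Then |DA| = |A − D| = 18.18.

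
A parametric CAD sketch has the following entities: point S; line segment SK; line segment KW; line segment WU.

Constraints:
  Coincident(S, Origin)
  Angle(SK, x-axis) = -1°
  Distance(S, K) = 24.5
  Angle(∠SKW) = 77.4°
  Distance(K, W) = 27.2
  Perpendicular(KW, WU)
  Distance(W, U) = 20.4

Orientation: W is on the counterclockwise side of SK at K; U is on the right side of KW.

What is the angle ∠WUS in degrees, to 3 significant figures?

26.3°

S is at the origin; SK runs at -1.0° with length 24.5, so K = 24.5·(cos -1.0°, sin -1.0°) = (24.5, -0.428). ∠SKW = 77.4°, so KW runs at -1.0° + (180° − 77.4°) = 102° from the x-axis; with |KW| = 27.2, W = K + 27.2·(cos 102°, sin 102°) = (19.0, 26.2). KW ⟂ WU; with |WU| = 20.4 on the right of KW, U = W + 20.4·(0.980, 0.201) = (39.0, 30.3). Then cos ∠WUS = UW·US / (|UW||US|), giving 26.3°.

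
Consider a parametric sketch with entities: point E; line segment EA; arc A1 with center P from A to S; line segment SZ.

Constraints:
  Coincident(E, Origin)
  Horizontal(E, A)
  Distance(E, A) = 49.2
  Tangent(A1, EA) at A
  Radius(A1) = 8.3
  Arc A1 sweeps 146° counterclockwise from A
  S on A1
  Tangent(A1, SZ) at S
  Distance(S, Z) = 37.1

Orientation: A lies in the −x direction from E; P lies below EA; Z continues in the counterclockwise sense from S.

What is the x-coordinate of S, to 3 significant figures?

-53.8

A1 meets EA tangentially, so PA is at right angles to EA, so P = A + (0, -8.3) = (-49.2, -8.30). On A1, A sits at bearing 90° from P; a 146° counterclockwise sweep puts S at bearing 236°, so S = P + 8.3·(cos 236°, sin 236°) = (-53.8, -15.2). So S.x = -53.8.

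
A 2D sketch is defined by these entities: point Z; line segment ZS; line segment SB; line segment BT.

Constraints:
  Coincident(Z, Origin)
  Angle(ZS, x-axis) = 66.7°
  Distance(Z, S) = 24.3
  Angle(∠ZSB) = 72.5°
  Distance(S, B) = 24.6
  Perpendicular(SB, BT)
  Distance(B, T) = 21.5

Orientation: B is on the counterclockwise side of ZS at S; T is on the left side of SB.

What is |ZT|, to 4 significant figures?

17.37

∠ZSB = 72.5°, so SB runs at 66.7° + (180° − 72.5°) = 174.2° from the x-axis; with |SB| = 24.6, B = S + 24.6·(cos 174.2°, sin 174.2°) = (-14.86, 24.80). SB ⟂ BT; with |BT| = 21.5 on the left of SB, T = B + 21.5·(-0.1011, -0.9949) = (-17.04, 3.414). Then |ZT| = |T − Z| = 17.37.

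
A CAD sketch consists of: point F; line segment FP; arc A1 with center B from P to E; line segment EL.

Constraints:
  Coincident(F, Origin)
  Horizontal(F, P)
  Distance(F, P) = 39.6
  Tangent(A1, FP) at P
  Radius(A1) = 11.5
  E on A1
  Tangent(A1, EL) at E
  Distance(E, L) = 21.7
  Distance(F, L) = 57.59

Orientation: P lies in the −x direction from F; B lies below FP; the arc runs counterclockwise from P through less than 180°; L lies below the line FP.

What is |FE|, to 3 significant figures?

52.7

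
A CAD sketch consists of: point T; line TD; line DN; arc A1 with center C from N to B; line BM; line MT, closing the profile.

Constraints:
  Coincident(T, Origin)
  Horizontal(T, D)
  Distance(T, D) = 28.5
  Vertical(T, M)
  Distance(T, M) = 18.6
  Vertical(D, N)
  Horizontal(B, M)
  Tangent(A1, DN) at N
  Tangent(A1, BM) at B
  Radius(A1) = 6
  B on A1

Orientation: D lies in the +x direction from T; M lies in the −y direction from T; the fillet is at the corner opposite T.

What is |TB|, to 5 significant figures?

29.193

The virtual corner opposite T is at (28.500, -18.600). Tangency of A1 to DN means the radius CN is perpendicular to DN and since A1 is tangent to BM there, CB ⟂ BM, with radius 6.0, so the center C sits 6.0 in from both sides at C = (22.500, -12.600). That places the tangent points at N = (28.500, -12.600) on DN and B = (22.500, -18.600) on BM. Then |TB| = |B − T| = 29.193.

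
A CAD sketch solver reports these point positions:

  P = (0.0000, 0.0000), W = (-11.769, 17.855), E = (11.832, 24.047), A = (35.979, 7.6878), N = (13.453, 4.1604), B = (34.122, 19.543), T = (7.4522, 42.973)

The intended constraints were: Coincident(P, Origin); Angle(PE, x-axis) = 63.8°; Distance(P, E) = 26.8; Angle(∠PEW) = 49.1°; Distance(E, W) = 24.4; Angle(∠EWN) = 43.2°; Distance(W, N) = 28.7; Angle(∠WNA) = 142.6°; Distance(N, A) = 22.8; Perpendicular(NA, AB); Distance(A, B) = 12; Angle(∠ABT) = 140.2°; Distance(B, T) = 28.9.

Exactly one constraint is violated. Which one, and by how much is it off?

Distance(B, T) = 28.9 — off by 6.60.

P = (0.00, 0.00) ✓; PE at 63.80° ✓; |PE| = 26.80 ✓; ∠PEW = 49.10° ✓; |EW| = 24.40 ✓; ∠EWN = 43.20° ✓; |WN| = 28.70 ✓; ∠WNA = 142.6° ✓; |NA| = 22.80 ✓; ∠(NA, AB) = 90.00° ✓; |AB| = 12.00 ✓; ∠ABT = 140.2° ✓; |BT| = 35.50 ✗.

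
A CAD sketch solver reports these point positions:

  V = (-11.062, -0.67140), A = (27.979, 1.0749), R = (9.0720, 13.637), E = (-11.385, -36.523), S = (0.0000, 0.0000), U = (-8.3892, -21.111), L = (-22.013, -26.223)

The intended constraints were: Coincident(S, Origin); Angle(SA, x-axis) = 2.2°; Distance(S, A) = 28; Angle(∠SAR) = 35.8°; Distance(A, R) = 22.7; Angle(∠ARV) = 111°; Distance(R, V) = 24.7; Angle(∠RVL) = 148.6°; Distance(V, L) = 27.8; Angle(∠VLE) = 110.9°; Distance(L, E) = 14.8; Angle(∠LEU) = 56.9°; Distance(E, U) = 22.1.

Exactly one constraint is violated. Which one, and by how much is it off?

Distance(E, U) = 22.1 — off by 6.40.

S = (0.00, 0.00) ✓; SA at 2.200° ✓; |SA| = 28.00 ✓; ∠SAR = 35.80° ✓; |AR| = 22.70 ✓; ∠ARV = 111.0° ✓; |RV| = 24.70 ✓; ∠RVL = 148.6° ✓; |VL| = 27.80 ✓; ∠VLE = 110.9° ✓; |LE| = 14.80 ✓; ∠LEU = 56.90° ✓; |EU| = 15.70 ✗.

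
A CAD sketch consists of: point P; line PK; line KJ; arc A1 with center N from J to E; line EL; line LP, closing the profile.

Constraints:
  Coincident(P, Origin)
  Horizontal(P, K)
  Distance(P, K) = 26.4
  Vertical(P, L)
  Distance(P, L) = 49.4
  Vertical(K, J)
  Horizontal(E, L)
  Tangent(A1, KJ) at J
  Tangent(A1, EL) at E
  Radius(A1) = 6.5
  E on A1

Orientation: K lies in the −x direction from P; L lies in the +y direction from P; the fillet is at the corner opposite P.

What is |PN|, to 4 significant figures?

47.29

P is at the origin; P and K share the same y with |PK| = 26.4 and K on the −x side, so K = (-26.40, 0.000). PL is vertical with |PL| = 49.4 and L on the +y side, so L = (0.000, 49.40). The virtual corner opposite P is at (-26.40, 49.40). Since A1 is tangent to KJ there, NJ ⟂ KJ and the tangent condition forces NE to be normal to EL, with radius 6.5, so the center N sits 6.5 in from both sides at N = (-19.90, 42.90). Then |PN| = |N − P| = 47.29.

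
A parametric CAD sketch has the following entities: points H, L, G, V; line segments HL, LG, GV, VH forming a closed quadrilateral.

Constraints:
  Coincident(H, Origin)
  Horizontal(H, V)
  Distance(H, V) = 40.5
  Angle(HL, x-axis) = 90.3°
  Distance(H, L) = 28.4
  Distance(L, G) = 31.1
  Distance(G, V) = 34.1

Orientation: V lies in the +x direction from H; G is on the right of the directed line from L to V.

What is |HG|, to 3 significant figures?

6.76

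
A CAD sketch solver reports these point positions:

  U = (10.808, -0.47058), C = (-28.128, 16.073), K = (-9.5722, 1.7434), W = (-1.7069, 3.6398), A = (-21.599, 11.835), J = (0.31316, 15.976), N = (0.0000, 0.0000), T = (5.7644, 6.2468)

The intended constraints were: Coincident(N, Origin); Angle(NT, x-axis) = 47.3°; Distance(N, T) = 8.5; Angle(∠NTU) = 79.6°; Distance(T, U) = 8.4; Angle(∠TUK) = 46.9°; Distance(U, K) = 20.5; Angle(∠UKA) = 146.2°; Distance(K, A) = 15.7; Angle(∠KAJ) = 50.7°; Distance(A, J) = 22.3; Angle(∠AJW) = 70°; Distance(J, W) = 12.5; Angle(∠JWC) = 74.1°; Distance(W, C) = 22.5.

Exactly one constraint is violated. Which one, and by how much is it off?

Distance(W, C) = 22.5 — off by 6.70.

N = (0.00, 0.00) ✓; NT at 47.30° ✓; |NT| = 8.500 ✓; ∠NTU = 79.60° ✓; |TU| = 8.400 ✓; ∠TUK = 46.90° ✓; |UK| = 20.50 ✓; ∠UKA = 146.2° ✓; |KA| = 15.70 ✓; ∠KAJ = 50.70° ✓; |AJ| = 22.30 ✓; ∠AJW = 70.00° ✓; |JW| = 12.50 ✓; ∠JWC = 74.10° ✓; |WC| = 29.20 ✗.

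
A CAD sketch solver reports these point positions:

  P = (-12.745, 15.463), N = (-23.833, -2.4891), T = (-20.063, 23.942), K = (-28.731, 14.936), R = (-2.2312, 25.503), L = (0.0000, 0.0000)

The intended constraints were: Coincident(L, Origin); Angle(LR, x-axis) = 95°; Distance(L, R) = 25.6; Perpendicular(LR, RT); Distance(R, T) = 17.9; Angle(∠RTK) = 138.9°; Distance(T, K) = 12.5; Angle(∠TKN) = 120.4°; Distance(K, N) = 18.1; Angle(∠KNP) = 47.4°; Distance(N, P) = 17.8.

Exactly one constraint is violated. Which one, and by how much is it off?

Distance(N, P) = 17.8 — off by 3.30.

L = (0.00, 0.00) ✓; LR at 95.00° ✓; |LR| = 25.60 ✓; ∠(LR, RT) = 90.00° ✓; |RT| = 17.90 ✓; ∠RTK = 138.9° ✓; |TK| = 12.50 ✓; ∠TKN = 120.4° ✓; |KN| = 18.10 ✓; ∠KNP = 47.40° ✓; |NP| = 21.10 ✗.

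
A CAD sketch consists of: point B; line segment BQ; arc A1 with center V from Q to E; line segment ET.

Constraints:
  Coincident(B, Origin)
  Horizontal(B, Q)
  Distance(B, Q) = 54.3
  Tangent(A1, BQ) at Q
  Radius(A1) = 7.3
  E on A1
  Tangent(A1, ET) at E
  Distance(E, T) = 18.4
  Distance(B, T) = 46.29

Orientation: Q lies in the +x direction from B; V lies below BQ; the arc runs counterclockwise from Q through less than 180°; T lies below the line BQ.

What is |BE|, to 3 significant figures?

47.7

B is at the origin; B and Q share the same y with |BQ| = 54.3 and Q on the +x side, so Q = (54.3, 0.00). A1 meets BQ tangentially, so VQ is at right angles to BQ, so V = Q + (0, -7.3) = (54.3, -7.30). Since VE ⟂ ET (tangency), |VT| = √(7.3² + 18.4²) = 19.8 regardless of where E sits on A1. So T lies on both circle(B, 46.29) and circle(V, 19.8); the below-BQ intersection is T = (40.8, -21.8). E is the foot of the tangent from T: E = (47.5, -4.66).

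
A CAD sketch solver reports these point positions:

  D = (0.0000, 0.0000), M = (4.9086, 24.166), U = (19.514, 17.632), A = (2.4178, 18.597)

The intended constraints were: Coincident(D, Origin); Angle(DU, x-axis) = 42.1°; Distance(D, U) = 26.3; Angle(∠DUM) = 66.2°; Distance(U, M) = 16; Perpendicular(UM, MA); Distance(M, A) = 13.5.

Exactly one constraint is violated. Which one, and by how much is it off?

Distance(M, A) = 13.5 — off by 7.40.

D = (0.00, 0.00) ✓; DU at 42.10° ✓; |DU| = 26.30 ✓; ∠DUM = 66.20° ✓; |UM| = 16.00 ✓; ∠(UM, MA) = 90.01° ✓; |MA| = 6.101 ✗.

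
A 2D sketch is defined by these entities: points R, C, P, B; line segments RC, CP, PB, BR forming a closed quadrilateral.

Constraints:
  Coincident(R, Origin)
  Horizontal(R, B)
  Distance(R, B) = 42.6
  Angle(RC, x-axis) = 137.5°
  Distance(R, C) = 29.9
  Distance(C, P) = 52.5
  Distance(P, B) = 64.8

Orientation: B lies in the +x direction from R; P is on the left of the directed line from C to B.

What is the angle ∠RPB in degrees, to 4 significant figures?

39.70°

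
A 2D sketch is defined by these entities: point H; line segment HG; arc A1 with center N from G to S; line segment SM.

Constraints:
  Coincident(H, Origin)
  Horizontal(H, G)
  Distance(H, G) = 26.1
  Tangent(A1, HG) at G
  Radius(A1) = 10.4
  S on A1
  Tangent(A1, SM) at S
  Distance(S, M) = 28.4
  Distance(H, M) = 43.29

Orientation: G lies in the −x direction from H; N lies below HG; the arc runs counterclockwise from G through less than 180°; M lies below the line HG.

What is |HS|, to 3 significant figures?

38.3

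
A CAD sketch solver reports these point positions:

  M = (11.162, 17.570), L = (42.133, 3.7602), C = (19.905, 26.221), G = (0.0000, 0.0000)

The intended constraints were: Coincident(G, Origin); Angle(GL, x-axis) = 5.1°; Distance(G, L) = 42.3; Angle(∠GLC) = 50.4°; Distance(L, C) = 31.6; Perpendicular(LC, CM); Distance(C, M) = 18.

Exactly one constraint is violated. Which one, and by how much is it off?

Distance(C, M) = 18 — off by 5.70.

G = (0.00, 0.00) ✓; GL at 5.100° ✓; |GL| = 42.30 ✓; ∠GLC = 50.40° ✓; |LC| = 31.60 ✓; ∠(LC, CM) = 90.00° ✓; |CM| = 12.30 ✗.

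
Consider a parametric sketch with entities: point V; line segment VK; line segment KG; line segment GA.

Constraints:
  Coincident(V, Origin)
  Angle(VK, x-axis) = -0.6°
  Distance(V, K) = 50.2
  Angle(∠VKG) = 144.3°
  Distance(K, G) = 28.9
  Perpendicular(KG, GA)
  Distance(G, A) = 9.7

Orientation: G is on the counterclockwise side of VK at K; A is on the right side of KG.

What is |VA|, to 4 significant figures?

79.84

V is at the origin; VK runs at -0.6° with length 50.2, so K = 50.2·(cos -0.6°, sin -0.6°) = (50.20, -0.5257). ∠VKG = 144.3°, so KG runs at -0.6° + (180° − 144.3°) = 35.10° from the x-axis; with |KG| = 28.9, G = K + 28.9·(cos 35.10°, sin 35.10°) = (73.84, 16.09). KG ⟂ GA; with |GA| = 9.7 on the right of KG, A = G + 9.7·(0.5750, -0.8181) = (79.42, 8.156). Then |VA| = |A − V| = 79.84.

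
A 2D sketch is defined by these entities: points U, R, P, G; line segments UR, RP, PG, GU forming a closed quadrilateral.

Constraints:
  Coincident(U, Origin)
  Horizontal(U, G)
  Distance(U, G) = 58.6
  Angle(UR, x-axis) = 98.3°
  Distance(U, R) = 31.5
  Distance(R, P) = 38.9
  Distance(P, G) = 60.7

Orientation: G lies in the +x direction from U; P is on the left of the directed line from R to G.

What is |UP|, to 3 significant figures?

59.5

U is at the origin; UG is horizontal with |UG| = 58.6 and G in +x, so G = (58.6, 0). UR runs at 98.3° with |UR| = 31.5, so R = (-4.55, 31.2). P is determined by |RP| = 38.9 and |PG| = 60.7 together: it lies at the intersection of circle(R, 38.9) and circle(G, 60.7). With |RG| = 70.4, the foot of the radical line on RG is 19.8 from R and the perpendicular offset is √(38.9² − 19.8²) = 33.5. Taking the left-of-RG solution: P = (28.0, 52.4).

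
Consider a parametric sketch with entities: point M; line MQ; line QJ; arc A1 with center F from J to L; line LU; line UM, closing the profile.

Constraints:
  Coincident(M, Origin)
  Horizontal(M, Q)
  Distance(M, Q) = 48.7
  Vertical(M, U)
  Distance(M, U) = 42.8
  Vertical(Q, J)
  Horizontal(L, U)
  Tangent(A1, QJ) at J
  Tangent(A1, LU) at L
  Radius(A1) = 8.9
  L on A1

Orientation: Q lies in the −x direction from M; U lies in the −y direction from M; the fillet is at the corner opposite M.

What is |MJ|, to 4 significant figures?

59.34

The virtual corner opposite M is at (-48.70, -42.80). The tangent condition forces FJ to be normal to QJ and the tangent condition forces FL to be normal to LU, with radius 8.9, so the center F sits 8.9 in from both sides at F = (-39.80, -33.90). That places the tangent points at J = (-48.70, -33.90) on QJ and L = (-39.80, -42.80) on LU. Then |MJ| = |J − M| = 59.34.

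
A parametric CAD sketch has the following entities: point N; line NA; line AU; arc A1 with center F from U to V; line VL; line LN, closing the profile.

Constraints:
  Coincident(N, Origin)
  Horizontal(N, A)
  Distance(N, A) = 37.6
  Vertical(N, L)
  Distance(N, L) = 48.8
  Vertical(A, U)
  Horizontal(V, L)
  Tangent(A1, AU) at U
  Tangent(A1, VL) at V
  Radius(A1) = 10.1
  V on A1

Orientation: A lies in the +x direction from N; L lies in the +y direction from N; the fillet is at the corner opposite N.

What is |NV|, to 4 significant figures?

56.02

The virtual corner opposite N is at (37.60, 48.80). Since A1 is tangent to AU there, FU ⟂ AU and the tangent condition forces FV to be normal to VL, with radius 10.1, so the center F sits 10.1 in from both sides at F = (27.50, 38.70). That places the tangent points at U = (37.60, 38.70) on AU and V = (27.50, 48.80) on VL. Then |NV| = |V − N| = 56.02.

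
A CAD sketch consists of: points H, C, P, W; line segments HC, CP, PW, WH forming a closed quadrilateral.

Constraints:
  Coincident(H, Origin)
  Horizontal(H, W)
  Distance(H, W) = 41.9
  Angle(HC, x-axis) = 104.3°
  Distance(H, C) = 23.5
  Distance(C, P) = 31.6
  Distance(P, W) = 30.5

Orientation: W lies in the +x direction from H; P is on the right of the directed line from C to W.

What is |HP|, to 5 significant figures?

12.156

Checks: |CP| = 31.60 ✓; |PW| = 30.50 ✓.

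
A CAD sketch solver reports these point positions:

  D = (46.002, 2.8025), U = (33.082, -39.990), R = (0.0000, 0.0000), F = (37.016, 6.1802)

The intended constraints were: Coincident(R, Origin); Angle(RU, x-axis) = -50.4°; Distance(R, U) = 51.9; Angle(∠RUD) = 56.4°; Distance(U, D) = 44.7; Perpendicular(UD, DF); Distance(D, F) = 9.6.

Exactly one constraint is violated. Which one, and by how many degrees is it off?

Perpendicular(UD, DF) — off by 3.80°.

R = (0.00, 0.00) ✓; RU at -50.40° ✓; |RU| = 51.90 ✓; ∠RUD = 56.40° ✓; |UD| = 44.70 ✓; ∠(UD, DF) = 86.20° ✗; |DF| = 9.600 ✓.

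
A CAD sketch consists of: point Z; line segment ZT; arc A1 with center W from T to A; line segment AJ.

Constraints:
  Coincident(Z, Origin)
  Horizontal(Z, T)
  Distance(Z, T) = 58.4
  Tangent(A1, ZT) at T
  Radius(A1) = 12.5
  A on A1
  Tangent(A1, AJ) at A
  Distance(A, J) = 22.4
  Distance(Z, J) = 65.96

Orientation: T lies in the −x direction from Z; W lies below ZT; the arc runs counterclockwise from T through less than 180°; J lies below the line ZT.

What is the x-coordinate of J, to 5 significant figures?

-54.066

Checks: ∠(WT, TZ) = 90.00° ✓; |WT| = 12.50 ✓; |WA| = 12.50 ✓; ∠(WA, AJ) = 90.00° ✓; |AJ| = 22.40 ✓; |ZJ| = 65.96 ✓.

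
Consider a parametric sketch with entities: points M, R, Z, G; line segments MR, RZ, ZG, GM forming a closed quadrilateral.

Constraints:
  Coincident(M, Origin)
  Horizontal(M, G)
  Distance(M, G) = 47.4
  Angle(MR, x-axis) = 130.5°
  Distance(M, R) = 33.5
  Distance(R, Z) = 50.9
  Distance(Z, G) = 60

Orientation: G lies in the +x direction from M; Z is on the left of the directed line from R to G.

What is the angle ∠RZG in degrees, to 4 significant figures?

82.86°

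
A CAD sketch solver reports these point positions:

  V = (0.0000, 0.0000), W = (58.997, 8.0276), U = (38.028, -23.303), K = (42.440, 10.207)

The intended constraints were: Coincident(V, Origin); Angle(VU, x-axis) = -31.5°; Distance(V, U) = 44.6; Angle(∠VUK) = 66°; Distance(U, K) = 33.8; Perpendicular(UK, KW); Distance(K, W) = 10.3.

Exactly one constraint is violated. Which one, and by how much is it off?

Distance(K, W) = 10.3 — off by 6.40.

V = (0.00, 0.00) ✓; VU at -31.50° ✓; |VU| = 44.60 ✓; ∠VUK = 66.00° ✓; |UK| = 33.80 ✓; ∠(UK, KW) = 90.00° ✓; |KW| = 16.70 ✗.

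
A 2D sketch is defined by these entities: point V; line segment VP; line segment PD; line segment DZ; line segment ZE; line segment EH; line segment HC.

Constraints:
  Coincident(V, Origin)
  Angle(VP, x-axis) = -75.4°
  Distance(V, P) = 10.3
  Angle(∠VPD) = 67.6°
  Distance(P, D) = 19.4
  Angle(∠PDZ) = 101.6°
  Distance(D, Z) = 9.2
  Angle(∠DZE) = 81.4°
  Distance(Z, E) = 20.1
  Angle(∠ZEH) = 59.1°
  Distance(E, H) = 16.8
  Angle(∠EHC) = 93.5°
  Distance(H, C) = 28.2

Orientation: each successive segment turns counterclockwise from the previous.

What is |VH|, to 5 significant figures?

15.193

∠DZE = 81.4° gives ZE at -146.00° from the x-axis; with |ZE| = 20.1, E = (-2.5200, -1.2213). ∠ZEH = 59.1° gives EH at -25.100° from the x-axis; with |EH| = 16.8, H = (12.694, -8.3478). Then |VH| = |H − V| = 15.193.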